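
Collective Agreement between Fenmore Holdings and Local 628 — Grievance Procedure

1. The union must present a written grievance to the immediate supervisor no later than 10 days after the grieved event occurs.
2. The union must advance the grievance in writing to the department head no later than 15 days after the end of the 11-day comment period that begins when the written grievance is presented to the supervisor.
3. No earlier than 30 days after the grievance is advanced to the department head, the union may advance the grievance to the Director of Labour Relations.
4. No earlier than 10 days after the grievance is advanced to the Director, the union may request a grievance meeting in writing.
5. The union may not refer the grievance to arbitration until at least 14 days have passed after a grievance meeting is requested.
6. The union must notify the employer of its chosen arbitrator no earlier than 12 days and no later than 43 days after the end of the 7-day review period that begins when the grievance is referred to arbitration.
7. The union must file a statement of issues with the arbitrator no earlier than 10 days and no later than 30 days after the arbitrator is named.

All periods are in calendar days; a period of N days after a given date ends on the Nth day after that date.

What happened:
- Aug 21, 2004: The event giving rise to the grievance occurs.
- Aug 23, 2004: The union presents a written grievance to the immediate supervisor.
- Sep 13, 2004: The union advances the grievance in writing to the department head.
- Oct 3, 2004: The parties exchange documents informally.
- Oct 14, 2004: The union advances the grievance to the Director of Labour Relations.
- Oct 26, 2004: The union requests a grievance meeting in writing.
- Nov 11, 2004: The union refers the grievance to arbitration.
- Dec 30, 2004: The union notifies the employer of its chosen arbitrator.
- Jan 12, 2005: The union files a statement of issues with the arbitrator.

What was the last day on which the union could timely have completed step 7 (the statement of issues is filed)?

Step 7 runs from Dec 30, 2004, when the arbitrator is named. The window is 10–30 days after Dec 30, 2004; it closes on Jan 29, 2005.

Jan 29, 2005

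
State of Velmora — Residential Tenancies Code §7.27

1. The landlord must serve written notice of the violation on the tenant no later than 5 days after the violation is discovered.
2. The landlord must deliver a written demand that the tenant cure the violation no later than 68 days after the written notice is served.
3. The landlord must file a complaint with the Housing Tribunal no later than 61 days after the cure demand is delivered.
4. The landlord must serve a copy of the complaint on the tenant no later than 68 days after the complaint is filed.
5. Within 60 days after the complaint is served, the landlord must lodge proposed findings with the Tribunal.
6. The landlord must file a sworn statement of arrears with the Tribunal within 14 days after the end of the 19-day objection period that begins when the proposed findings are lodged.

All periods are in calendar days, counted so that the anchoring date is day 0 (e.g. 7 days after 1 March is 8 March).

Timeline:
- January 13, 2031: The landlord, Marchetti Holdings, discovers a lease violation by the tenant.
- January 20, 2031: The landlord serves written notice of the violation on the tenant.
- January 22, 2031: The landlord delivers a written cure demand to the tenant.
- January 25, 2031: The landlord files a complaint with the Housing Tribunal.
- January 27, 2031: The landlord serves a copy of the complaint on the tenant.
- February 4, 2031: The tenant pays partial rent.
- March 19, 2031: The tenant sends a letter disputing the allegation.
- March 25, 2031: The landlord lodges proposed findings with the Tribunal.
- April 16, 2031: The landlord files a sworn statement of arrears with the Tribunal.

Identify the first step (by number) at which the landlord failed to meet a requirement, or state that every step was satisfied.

(1) due by January 13, 2031 + 5 days = January 18, 2031; January 20, 2031 misses that deadline by 2 days.
The analysis stops there.

Step 1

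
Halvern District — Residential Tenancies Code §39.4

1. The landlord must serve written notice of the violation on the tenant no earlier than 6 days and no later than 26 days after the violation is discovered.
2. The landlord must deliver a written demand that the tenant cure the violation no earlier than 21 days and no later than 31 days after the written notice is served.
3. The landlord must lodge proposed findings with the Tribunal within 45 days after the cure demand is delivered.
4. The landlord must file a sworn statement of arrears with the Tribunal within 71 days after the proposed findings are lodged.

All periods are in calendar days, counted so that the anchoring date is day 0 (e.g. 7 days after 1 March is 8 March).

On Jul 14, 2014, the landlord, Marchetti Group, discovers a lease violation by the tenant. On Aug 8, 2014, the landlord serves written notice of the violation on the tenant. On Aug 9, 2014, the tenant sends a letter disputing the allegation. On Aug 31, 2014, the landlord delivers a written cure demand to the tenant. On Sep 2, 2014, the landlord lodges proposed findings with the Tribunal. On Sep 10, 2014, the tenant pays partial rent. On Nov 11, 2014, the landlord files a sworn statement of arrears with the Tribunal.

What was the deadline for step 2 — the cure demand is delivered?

Sep 8, 2014

Step 2 runs from Aug 8, 2014, when the written notice is served. The window is 21–31 days after Aug 8, 2014; it closes on Sep 8, 2014.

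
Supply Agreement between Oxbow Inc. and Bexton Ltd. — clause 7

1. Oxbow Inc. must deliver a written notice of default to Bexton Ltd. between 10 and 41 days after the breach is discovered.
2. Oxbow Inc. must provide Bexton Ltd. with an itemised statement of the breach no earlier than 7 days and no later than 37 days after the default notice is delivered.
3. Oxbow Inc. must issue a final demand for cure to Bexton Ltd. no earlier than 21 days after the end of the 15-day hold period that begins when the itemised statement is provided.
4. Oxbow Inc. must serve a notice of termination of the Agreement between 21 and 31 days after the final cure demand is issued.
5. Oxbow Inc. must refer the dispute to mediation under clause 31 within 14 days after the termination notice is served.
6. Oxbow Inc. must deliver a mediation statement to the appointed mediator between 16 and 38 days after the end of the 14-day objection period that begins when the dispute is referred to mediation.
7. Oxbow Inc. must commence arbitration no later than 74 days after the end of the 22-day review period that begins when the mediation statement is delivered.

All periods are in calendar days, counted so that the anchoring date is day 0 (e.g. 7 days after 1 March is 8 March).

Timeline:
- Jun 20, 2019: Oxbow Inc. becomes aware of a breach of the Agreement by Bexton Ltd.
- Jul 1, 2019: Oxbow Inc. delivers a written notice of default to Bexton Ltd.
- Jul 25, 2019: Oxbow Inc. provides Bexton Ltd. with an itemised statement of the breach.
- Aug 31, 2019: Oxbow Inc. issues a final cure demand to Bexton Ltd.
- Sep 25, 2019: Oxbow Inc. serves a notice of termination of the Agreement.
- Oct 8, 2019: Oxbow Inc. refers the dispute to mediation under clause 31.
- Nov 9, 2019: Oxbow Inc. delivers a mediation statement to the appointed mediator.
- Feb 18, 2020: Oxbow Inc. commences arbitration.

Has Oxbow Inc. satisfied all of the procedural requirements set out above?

Step 1: the window is 10–41 days after Jun 20, 2019 (when the breach is discovered), so Jun 30, 2019 through Jul 31, 2019; Jul 1, 2019 falls inside that range.
Step 2: the window is 7–37 days after Jul 1, 2019 (when the default notice is delivered), so Jul 8, 2019 through Aug 7, 2019; done Jul 25, 2019, which is between those dates.
Step 3: the earliest permitted date is 21 days after Aug 9, 2019 (end of the 15-day hold period, which began when the itemised statement is provided on Jul 25, 2019), i.e. Aug 30, 2019; done Aug 31, 2019 — permitted.
Step 4: the window is 21–31 days after Aug 31, 2019 (when the final cure demand is issued), so Sep 21, 2019 through Oct 1, 2019; done Sep 25, 2019 — within the window.
Step 5: 14 days after Sep 25, 2019 (when the termination notice is served) is Oct 9, 2019; completed Oct 8, 2019, before the deadline.
Step 6: the window is 16–38 days after Oct 22, 2019 (end of the 14-day objection period, which began when the dispute is referred to mediation on Oct 8, 2019), so Nov 7, 2019 through Nov 29, 2019; done Nov 9, 2019, which is between those dates.
Step 7: 74 days after Dec 1, 2019 (end of the 22-day review period, which began when the mediation statement is delivered on Nov 9, 2019) is Feb 13, 2020; done Feb 18, 2020 — 5 days late.
That is the first point of non-compliance.

No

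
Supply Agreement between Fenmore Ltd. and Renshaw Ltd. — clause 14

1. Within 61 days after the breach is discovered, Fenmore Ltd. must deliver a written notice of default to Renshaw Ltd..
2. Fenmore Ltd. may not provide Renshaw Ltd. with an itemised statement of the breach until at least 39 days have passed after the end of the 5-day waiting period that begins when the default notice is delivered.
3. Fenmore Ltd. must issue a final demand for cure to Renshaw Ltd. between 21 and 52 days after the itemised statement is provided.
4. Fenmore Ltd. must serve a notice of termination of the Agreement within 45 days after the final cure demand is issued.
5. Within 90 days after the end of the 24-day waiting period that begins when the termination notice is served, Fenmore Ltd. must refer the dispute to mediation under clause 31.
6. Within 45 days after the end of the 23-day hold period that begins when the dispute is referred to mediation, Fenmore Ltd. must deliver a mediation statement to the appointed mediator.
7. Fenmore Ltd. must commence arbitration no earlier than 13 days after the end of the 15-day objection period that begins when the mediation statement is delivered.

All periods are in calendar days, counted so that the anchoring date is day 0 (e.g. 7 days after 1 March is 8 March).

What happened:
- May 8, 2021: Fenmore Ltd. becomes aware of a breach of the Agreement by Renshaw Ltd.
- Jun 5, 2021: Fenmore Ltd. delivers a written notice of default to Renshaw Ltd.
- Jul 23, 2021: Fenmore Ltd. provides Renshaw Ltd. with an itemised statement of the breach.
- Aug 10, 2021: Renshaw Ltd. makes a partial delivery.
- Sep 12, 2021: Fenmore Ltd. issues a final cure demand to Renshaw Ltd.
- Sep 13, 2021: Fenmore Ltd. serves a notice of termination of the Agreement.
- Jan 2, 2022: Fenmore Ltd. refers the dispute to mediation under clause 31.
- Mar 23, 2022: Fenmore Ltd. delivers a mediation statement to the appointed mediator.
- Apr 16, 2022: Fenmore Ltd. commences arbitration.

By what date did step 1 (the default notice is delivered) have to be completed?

Step 1 runs from May 8, 2021, when the breach is discovered. 61 days after May 8, 2021 is Jul 8, 2021.

Jul 8, 2021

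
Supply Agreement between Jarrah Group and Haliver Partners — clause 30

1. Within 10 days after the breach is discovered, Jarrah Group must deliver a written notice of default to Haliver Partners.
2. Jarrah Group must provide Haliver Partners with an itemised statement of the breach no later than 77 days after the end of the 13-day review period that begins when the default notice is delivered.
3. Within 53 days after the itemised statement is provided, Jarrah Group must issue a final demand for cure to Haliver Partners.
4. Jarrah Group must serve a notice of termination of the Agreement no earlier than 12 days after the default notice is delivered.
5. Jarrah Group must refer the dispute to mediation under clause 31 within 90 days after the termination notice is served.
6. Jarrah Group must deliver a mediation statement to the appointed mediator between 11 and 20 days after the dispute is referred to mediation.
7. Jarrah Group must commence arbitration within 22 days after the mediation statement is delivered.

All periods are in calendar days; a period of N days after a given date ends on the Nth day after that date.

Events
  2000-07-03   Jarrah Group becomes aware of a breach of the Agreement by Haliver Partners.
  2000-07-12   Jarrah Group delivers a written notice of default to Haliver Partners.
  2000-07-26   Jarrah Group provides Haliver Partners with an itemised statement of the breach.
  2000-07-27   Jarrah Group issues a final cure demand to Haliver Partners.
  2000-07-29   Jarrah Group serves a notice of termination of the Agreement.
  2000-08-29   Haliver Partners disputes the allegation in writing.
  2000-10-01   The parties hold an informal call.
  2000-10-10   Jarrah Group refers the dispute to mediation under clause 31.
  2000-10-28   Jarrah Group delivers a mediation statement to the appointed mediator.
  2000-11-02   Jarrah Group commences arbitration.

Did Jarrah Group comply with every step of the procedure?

Step 1: 10 days after 2000-07-03 (when the breach is discovered) is 2000-07-13; completed 2000-07-12, before the deadline.
Step 2: 77 days after 2000-07-25 (end of the 13-day review period, which began when the default notice is delivered on 2000-07-12) is 2000-10-10; done 2000-07-26 — timely.
Step 3: 53 days after 2000-07-26 (when the itemised statement is provided) is 2000-09-17; 2000-07-27 is within that limit.
Step 4: the earliest permitted date is 12 days after 2000-07-12 (when the default notice is delivered), i.e. 2000-07-24; 2000-07-29 is on or after that date.
Step 5: 90 days after 2000-07-29 (when the termination notice is served) is 2000-10-27; done 2000-10-10 — timely.
Step 6: the window is 11–20 days after 2000-10-10 (when the dispute is referred to mediation), so 2000-10-21 through 2000-10-30; 2000-10-28 falls inside that range.
Step 7: 22 days after 2000-10-28 (when the mediation statement is delivered) is 2000-11-19; 2000-11-02 is within that limit.

Yes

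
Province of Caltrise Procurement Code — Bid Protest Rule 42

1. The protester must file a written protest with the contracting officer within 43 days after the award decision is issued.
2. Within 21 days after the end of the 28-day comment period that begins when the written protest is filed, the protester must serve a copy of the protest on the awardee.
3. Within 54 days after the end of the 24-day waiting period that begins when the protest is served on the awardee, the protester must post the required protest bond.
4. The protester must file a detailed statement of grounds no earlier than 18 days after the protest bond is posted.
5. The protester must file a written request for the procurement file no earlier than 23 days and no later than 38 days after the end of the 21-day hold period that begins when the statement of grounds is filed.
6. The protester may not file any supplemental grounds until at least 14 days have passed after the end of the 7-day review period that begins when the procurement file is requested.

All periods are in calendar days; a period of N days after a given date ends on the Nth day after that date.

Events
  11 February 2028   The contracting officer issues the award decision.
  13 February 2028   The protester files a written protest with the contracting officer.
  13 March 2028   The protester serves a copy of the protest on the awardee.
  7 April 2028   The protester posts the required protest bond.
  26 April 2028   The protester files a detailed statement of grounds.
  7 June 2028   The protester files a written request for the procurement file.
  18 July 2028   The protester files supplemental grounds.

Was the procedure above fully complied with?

No

Step 1: 43 days after 11 February 2028 (when the award decision is issued) is 25 March 2028; 13 February 2028 is within that limit.
Step 2: 21 days after 12 March 2028 (end of the 28-day comment period, which began when the written protest is filed on 13 February 2028) is 2 April 2028; completed 13 March 2028, before the deadline.
Step 3: 54 days after 6 April 2028 (end of the 24-day waiting period, which began when the protest is served on the awardee on 13 March 2028) is 30 May 2028; done 7 April 2028 — timely.
Step 4: the earliest permitted date is 18 days after 7 April 2028 (when the protest bond is posted), i.e. 25 April 2028; done 26 April 2028 — permitted.
Step 5: the window is 23–38 days after 17 May 2028 (end of the 21-day hold period, which began when the statement of grounds is filed on 26 April 2028), so 9 June 2028 through 24 June 2028; 7 June 2028 is 2 days too early.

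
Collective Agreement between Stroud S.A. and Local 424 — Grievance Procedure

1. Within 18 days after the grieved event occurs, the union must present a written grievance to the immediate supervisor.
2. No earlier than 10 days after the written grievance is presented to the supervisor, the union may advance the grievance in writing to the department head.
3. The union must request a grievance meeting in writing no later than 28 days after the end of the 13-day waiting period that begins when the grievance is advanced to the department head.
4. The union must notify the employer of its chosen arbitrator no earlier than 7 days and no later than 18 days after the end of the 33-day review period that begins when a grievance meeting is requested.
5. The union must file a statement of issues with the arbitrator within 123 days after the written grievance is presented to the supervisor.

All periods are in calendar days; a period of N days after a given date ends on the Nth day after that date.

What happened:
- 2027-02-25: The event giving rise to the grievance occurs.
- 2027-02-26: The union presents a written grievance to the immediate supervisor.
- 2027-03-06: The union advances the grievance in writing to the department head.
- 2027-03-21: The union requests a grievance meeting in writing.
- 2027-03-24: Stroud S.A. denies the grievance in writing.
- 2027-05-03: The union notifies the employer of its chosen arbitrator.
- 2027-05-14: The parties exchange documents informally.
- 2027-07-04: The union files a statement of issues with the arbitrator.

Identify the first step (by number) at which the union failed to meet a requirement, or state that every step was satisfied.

Step 1: 18 days after 2027-02-25 (when the grieved event occurs) is 2027-03-15; completed 2027-02-26, before the deadline.
Step 2: the earliest permitted date is 10 days after 2027-02-26 (when the written grievance is presented to the supervisor), i.e. 2027-03-08; 2027-03-06 is 2 days before the earliest permitted date.

Step 2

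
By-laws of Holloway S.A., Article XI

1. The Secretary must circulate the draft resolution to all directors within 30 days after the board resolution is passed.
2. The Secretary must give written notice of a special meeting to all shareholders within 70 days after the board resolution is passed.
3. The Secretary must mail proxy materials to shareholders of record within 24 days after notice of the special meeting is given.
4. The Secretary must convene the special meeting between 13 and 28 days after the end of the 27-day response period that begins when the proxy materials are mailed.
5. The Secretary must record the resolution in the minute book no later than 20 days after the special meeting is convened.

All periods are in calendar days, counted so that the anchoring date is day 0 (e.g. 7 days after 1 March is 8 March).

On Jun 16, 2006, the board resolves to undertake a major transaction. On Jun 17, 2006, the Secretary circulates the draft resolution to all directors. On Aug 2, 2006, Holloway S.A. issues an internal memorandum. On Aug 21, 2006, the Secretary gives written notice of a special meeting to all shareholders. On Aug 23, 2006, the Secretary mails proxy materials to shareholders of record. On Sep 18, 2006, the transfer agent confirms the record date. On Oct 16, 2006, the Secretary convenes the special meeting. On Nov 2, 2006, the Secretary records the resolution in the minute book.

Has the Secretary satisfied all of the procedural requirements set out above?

Step 1 — counting 30 days from Jun 16, 2006 (when the board resolution is passed) gives a deadline of Jul 16, 2006; done Jun 17, 2006 — timely.
Step 2 — counting 70 days from Jun 16, 2006 (when the board resolution is passed) gives a deadline of Aug 25, 2006; done Aug 21, 2006 — timely.
Step 3 — counting 24 days from Aug 21, 2006 (when notice of the special meeting is given) gives a deadline of Sep 14, 2006; Aug 23, 2006 is within that limit.
Step 4 — 13 and 28 days from Sep 19, 2006 (end of the 27-day response period, which began when the proxy materials are mailed on Aug 23, 2006) are Oct 2, 2006 and Oct 17, 2006 respectively; done Oct 16, 2006, which is between those dates.
Step 5 — counting 20 days from Oct 16, 2006 (when the special meeting is convened) gives a deadline of Nov 5, 2006; completed Nov 2, 2006, before the deadline.

Yes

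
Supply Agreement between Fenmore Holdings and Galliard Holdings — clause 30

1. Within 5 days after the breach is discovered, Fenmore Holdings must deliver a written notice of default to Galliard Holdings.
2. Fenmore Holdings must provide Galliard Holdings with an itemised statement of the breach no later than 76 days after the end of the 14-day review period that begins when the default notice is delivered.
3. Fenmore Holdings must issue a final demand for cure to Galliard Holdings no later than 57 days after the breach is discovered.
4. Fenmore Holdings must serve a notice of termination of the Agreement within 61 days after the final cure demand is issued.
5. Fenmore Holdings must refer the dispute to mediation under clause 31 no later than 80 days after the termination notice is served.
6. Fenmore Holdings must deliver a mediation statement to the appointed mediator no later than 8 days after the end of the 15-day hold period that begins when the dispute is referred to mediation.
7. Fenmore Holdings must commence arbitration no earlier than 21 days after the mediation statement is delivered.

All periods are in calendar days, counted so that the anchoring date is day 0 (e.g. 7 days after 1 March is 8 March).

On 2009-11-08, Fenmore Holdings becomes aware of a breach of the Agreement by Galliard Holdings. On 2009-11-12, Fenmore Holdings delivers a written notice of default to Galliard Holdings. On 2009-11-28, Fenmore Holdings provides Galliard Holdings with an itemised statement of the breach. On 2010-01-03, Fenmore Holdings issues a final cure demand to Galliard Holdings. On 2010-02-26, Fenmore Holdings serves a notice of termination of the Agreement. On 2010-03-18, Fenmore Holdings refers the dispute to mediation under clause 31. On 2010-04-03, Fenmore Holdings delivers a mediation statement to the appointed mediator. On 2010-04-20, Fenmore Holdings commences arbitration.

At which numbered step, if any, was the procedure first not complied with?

Step 1 — counting 5 days from 2009-11-08 (when the breach is discovered) gives a deadline of 2009-11-13; done 2009-11-12 — timely.
Step 2 — counting 76 days from 2009-11-26 (end of the 14-day review period, which began when the default notice is delivered on 2009-11-12) gives a deadline of 2010-02-10; 2009-11-28 is within that limit.
Step 3 — counting 57 days from 2009-11-08 (when the breach is discovered) gives a deadline of 2010-01-04; done 2010-01-03 — timely.
Step 4 — counting 61 days from 2010-01-03 (when the final cure demand is issued) gives a deadline of 2010-03-05; 2010-02-26 is within that limit.
Step 5 — counting 80 days from 2010-02-26 (when the termination notice is served) gives a deadline of 2010-05-17; done 2010-03-18 — timely.
Step 6 — counting 8 days from 2010-04-02 (end of the 15-day hold period, which began when the dispute is referred to mediation on 2010-03-18) gives a deadline of 2010-04-10; 2010-04-03 is within that limit.
Step 7 — must wait 21 days from 2010-04-03 (when the mediation statement is delivered), so not before 2010-04-24; done 2010-04-20 — 4 days too early.

Step 7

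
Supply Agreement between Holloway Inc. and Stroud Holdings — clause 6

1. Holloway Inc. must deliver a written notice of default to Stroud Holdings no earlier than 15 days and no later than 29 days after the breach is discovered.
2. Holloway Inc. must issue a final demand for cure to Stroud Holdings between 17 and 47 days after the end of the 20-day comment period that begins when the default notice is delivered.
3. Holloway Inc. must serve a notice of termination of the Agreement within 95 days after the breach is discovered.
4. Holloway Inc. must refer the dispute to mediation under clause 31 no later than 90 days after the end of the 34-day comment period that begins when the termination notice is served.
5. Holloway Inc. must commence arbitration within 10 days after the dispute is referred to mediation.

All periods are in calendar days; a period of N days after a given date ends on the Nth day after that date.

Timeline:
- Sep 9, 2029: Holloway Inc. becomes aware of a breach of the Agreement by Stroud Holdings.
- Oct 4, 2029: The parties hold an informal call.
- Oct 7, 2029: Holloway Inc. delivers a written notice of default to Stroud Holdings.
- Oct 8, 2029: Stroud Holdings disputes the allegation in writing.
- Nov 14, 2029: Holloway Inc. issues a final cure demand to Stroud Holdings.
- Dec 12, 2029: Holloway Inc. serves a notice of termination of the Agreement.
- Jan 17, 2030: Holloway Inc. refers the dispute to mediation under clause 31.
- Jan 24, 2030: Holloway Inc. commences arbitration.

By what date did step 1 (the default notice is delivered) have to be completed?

Step 1 runs from Sep 9, 2029, when the breach is discovered. The window is 15–29 days after Sep 9, 2029; it closes on Oct 8, 2029.

Oct 8, 2029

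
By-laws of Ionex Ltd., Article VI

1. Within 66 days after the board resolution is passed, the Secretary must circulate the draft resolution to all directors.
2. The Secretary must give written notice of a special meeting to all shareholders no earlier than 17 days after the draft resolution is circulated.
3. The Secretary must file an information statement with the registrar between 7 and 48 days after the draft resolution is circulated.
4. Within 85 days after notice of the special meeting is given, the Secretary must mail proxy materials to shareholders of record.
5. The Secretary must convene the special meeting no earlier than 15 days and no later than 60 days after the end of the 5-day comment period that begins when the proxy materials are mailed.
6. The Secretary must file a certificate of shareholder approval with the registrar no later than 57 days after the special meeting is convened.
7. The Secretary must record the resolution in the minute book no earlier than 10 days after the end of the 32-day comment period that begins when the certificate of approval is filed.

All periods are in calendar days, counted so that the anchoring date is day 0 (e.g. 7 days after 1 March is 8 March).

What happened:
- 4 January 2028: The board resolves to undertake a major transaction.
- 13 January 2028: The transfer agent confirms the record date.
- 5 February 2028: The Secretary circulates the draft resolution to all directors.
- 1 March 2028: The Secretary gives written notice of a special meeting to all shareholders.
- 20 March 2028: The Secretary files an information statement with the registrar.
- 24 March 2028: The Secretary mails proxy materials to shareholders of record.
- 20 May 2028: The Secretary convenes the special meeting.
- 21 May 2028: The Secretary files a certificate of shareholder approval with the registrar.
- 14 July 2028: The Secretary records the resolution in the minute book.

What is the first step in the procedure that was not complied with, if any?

(1) due by 4 January 2028 + 66 days = 10 March 2028; 5 February 2028 is within that limit.
(2) permitted from 5 February 2028 + 17 days = 22 February 2028 onward; done 1 March 2028, after the minimum wait.
(3) the permitted window runs from 5 February 2028 + 7 = 12 February 2028 to 5 February 2028 + 48 = 24 March 2028; done 20 March 2028 — within the window.
(4) due by 1 March 2028 + 85 days = 25 May 2028; 24 March 2028 is within that limit.
(5) the permitted window runs from 29 March 2028 + 15 = 13 April 2028 to 29 March 2028 + 60 = 28 May 2028; 20 May 2028 falls inside that range.
(6) due by 20 May 2028 + 57 days = 16 July 2028; done 21 May 2028 — timely.
(7) permitted from 22 June 2028 + 10 days = 2 July 2028 onward; 14 July 2028 is on or after that date.

None — every step was satisfied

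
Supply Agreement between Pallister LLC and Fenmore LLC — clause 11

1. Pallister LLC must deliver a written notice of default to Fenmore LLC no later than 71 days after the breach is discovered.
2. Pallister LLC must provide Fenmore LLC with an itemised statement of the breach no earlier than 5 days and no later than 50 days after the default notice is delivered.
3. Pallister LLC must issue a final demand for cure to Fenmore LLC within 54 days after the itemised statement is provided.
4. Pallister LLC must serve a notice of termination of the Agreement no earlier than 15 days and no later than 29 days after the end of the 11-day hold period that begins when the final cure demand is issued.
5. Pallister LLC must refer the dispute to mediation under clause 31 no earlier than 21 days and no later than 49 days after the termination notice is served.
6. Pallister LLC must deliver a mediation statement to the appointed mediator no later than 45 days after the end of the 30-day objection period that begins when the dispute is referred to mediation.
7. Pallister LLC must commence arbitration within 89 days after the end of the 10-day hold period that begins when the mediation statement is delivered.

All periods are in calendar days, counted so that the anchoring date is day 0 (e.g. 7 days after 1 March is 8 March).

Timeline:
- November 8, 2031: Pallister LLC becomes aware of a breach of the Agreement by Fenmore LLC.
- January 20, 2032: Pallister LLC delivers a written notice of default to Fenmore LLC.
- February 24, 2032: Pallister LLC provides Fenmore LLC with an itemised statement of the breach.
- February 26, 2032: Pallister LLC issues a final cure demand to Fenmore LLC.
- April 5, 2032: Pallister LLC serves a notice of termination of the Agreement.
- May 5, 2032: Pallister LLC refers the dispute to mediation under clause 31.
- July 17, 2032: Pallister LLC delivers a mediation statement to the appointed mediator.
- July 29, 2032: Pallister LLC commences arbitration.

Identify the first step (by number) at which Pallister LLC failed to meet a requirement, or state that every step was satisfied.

(1) due by November 8, 2031 + 71 days = January 18, 2032; done January 20, 2032 — 2 days late.
The procedure was therefore not followed at step 1.

Step 1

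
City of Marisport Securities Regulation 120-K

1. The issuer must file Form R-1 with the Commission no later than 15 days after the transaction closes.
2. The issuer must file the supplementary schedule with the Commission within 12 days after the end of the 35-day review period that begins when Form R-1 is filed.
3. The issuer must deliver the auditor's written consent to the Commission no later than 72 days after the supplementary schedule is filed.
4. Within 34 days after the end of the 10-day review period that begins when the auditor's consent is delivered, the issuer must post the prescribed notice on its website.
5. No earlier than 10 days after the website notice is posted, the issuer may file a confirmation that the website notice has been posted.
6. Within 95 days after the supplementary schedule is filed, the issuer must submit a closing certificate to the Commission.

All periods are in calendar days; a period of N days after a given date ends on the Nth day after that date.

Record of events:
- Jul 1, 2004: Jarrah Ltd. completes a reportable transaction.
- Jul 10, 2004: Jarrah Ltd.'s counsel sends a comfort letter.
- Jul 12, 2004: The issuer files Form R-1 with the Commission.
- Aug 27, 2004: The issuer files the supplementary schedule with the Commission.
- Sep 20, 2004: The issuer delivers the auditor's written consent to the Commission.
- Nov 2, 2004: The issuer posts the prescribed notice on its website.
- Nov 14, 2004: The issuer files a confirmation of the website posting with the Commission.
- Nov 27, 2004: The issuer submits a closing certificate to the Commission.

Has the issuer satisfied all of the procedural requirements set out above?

Yes

Step 1 — counting 15 days from Jul 1, 2004 (when the transaction closes) gives a deadline of Jul 16, 2004; Jul 12, 2004 is within that limit.
Step 2 — counting 12 days from Aug 16, 2004 (end of the 35-day review period, which began when Form R-1 is filed on Jul 12, 2004) gives a deadline of Aug 28, 2004; completed Aug 27, 2004, before the deadline.
Step 3 — counting 72 days from Aug 27, 2004 (when the supplementary schedule is filed) gives a deadline of Nov 7, 2004; Sep 20, 2004 is within that limit.
Step 4 — counting 34 days from Sep 30, 2004 (end of the 10-day review period, which began when the auditor's consent is delivered on Sep 20, 2004) gives a deadline of Nov 3, 2004; Nov 2, 2004 is within that limit.
Step 5 — must wait 10 days from Nov 2, 2004 (when the website notice is posted), so not before Nov 12, 2004; Nov 14, 2004 is on or after that date.
Step 6 — counting 95 days from Aug 27, 2004 (when the supplementary schedule is filed) gives a deadline of Nov 30, 2004; completed Nov 27, 2004, before the deadline.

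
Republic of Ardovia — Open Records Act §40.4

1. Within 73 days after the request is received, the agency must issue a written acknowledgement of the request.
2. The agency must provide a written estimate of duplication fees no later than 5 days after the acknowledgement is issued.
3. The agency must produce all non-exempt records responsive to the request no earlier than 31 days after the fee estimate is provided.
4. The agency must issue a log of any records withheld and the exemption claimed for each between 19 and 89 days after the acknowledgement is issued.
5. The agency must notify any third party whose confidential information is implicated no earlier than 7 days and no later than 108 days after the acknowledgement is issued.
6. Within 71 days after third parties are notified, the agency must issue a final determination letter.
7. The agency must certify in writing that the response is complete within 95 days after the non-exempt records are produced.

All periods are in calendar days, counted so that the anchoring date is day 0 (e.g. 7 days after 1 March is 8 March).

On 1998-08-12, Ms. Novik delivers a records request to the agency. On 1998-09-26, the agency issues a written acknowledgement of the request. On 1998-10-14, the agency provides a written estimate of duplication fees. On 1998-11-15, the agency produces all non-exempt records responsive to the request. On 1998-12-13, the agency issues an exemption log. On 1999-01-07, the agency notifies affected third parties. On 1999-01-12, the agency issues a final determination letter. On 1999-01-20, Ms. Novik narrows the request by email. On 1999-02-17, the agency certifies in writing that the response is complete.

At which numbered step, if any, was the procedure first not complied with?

Step 1 — counting 73 days from 1998-08-12 (when the request is received) gives a deadline of 1998-10-24; 1998-09-26 is within that limit.
Step 2 — counting 5 days from 1998-09-26 (when the acknowledgement is issued) gives a deadline of 1998-10-01; done 1998-10-14 — 13 days late.
The procedure was therefore not followed at step 2.

Step 2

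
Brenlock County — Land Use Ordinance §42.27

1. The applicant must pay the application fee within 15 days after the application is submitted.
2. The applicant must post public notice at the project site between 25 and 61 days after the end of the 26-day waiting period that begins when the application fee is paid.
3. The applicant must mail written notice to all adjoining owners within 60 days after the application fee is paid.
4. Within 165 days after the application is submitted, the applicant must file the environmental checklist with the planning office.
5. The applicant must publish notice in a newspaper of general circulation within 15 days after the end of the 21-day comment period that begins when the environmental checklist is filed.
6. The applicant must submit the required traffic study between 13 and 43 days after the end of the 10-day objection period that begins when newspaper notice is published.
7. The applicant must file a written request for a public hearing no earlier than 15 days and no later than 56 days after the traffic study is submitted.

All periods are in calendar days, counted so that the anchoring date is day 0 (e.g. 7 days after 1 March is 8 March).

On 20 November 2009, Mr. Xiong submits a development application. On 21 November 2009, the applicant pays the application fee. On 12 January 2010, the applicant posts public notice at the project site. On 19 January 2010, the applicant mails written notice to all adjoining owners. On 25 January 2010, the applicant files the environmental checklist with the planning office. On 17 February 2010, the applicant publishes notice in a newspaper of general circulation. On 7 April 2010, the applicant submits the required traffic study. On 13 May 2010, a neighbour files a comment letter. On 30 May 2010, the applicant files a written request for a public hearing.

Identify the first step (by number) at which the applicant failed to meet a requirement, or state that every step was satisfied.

Step 1: 15 days after 20 November 2009 (when the application is submitted) is 5 December 2009; 21 November 2009 is within that limit.
Step 2: the window is 25–61 days after 17 December 2009 (end of the 26-day waiting period, which began when the application fee is paid on 21 November 2009), so 11 January 2010 through 16 February 2010; 12 January 2010 falls inside that range.
Step 3: 60 days after 21 November 2009 (when the application fee is paid) is 20 January 2010; done 19 January 2010 — timely.
Step 4: 165 days after 20 November 2009 (when the application is submitted) is 4 May 2010; completed 25 January 2010, before the deadline.
Step 5: 15 days after 15 February 2010 (end of the 21-day comment period, which began when the environmental checklist is filed on 25 January 2010) is 2 March 2010; done 17 February 2010 — timely.
Step 6: the window is 13–43 days after 27 February 2010 (end of the 10-day objection period, which began when newspaper notice is published on 17 February 2010), so 12 March 2010 through 11 April 2010; done 7 April 2010, which is between those dates.
Step 7: the window is 15–56 days after 7 April 2010 (when the traffic study is submitted), so 22 April 2010 through 2 June 2010; 30 May 2010 falls inside that range.

None — every step was satisfied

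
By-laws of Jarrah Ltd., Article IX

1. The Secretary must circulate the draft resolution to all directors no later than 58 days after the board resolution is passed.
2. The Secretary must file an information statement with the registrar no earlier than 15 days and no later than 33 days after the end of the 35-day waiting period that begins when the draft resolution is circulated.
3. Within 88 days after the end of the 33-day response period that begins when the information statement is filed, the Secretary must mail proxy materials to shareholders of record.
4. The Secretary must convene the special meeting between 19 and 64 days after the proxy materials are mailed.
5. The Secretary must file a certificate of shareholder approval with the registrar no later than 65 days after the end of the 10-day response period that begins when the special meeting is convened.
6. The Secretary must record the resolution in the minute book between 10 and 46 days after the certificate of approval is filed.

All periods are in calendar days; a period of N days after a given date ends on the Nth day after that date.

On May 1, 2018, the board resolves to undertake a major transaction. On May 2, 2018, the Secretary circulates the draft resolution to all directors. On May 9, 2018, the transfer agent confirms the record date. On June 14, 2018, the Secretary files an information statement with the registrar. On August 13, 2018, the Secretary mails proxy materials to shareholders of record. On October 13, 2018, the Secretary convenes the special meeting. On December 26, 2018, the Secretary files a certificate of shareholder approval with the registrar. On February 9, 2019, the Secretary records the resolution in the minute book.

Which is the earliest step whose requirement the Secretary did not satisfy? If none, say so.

Step 2

Step 1: 58 days after May 1, 2018 (when the board resolution is passed) is June 28, 2018; May 2, 2018 is within that limit.
Step 2: the window is 15–33 days after June 6, 2018 (end of the 35-day waiting period, which began when the draft resolution is circulated on May 2, 2018), so June 21, 2018 through July 9, 2018; June 14, 2018 is 7 days too early.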